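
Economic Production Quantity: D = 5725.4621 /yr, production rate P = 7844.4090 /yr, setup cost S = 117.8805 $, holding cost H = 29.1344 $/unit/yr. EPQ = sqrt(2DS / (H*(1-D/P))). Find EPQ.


1 - D/P = 1 - 0.7299 = 0.2701
H*(1-D/P) = 7.8698
2DS = 1349840.6702
EPQ = sqrt(171520.7181) = 414.1506

414.1506 units


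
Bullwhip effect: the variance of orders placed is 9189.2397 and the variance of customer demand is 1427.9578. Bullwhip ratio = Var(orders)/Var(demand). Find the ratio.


BW = 9189.2397 / 1427.9578 = 6.4352

6.4352


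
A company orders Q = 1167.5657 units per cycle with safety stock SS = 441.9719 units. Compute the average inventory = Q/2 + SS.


Q/2 = 583.7829
Avg = 583.7829 + 441.9719 = 1025.7548

1025.7548 units


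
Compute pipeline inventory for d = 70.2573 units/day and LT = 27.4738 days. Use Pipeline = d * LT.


Pipeline = 70.2573 * 27.4738 = 1930.2350

1930.2350 units


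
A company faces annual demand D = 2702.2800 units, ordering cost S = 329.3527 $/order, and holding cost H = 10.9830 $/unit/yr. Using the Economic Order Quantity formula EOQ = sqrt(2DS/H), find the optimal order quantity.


2*D*S = 2 * 2702.2800 * 329.3527 = 1780006.4283
2*D*S/H = 162069.2368
EOQ = sqrt(162069.2368) = 402.5782

402.5782 units


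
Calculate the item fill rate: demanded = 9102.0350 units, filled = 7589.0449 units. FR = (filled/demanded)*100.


FR = 7589.0449 / 9102.0350 * 100 = 83.3775

83.3775%


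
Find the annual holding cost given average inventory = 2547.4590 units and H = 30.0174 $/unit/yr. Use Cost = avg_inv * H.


Cost = 2547.4590 * 30.0174 = 76468.0958

76468.0958 $/yr


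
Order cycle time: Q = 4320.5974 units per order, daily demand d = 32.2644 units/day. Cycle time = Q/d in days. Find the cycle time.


Cycle = 4320.5974 / 32.2644 = 133.9122

133.9122 days


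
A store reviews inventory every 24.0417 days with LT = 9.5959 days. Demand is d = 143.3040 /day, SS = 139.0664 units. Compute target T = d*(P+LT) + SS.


P + LT = 33.6376
d*(P+LT) = 143.3040 * 33.6376 = 4820.4026
T = 4820.4026 + 139.0664 = 4959.4690

4959.4690 units


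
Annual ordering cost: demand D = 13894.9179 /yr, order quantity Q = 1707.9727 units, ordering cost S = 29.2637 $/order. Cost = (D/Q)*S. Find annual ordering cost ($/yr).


Number of orders = D/Q = 8.1353
Cost = 8.1353 * 29.2637 = 238.0698

238.0698 $/yr


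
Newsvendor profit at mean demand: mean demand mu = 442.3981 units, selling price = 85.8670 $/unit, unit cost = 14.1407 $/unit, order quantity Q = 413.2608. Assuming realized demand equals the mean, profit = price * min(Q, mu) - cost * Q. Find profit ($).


Sales at mu = min(413.2608, 442.3981) = 413.2608
Revenue = 85.8670 * 413.2608 = 35485.4651
Total cost = 14.1407 * 413.2608 = 5843.7970
Profit = 35485.4651 - 5843.7970 = 29641.6681

29641.6681 $


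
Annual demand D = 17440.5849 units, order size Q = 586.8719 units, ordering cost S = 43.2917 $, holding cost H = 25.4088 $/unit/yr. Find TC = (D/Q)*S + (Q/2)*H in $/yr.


Ordering cost = D*S/Q = 1286.5373
Holding cost = Q*H/2 = 7455.8554
TC = 1286.5373 + 7455.8554 = 8742.3926

8742.3926 $/yr


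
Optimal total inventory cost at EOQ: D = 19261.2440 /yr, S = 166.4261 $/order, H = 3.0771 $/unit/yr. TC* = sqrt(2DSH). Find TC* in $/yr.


2*D*S*H = 19727741.7880
TC* = sqrt(19727741.7880) = 4441.5923

4441.5923 $/yr


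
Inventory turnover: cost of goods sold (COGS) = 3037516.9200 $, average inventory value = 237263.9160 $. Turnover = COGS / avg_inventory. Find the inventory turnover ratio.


Turnover = 3037516.9200 / 237263.9160 = 12.8023

12.8023


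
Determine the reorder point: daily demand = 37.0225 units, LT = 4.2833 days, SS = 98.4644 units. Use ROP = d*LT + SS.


d*LT = 37.0225 * 4.2833 = 158.5785
ROP = 158.5785 + 98.4644 = 257.0429

257.0429 units


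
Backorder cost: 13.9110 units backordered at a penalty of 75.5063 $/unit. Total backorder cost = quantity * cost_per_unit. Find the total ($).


Total = 13.9110 * 75.5063 = 1050.3681

1050.3681 $


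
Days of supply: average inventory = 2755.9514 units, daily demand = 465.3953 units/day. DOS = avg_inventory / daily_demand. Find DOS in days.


DOS = 2755.9514 / 465.3953 = 5.9217

5.9217 days


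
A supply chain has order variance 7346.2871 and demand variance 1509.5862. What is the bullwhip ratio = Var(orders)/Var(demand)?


BW = 7346.2871 / 1509.5862 = 4.8664

4.8664


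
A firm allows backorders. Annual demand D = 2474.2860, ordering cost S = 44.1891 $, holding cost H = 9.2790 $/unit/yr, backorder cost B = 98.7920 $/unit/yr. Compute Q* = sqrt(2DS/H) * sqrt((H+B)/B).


sqrt(2DS/H) = 153.5136
sqrt((H+B)/B) = 1.0459
Q* = 153.5136 * 1.0459 = 160.5612

160.5612 units


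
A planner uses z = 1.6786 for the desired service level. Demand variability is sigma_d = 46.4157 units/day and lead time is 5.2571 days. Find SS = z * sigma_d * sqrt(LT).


sqrt(LT) = sqrt(5.2571) = 2.2928
SS = 1.6786 * 46.4157 * 2.2928 = 178.6427

178.6427 units


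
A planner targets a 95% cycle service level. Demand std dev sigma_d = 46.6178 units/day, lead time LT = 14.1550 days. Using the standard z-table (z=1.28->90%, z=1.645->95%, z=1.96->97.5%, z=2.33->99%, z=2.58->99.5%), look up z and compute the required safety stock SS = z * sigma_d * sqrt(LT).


From the table, SL = 95% corresponds to z = 1.645
sqrt(LT) = sqrt(14.1550) = 3.7623
SS = 1.645 * 46.6178 * 3.7623 = 288.5178

288.5178 units


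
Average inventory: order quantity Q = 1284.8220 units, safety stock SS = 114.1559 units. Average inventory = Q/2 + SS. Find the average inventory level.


Q/2 = 642.4110
Avg = 642.4110 + 114.1559 = 756.5669

756.5669 units


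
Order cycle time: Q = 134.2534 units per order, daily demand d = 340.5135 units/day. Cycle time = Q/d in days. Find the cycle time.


Cycle = 134.2534 / 340.5135 = 0.3943

0.3943 days


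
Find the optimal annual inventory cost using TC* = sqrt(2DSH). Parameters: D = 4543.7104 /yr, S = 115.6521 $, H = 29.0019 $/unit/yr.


2*D*S*H = 30480396.5347
TC* = sqrt(30480396.5347) = 5520.9054

5520.9054 $/yr


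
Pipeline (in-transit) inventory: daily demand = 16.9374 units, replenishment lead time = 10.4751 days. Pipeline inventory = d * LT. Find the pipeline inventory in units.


Pipeline = 16.9374 * 10.4751 = 177.4210

177.4210 units


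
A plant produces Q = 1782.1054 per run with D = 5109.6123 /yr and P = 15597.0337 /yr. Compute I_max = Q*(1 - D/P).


D/P = 0.3276
1 - D/P = 0.6724
I_max = 1782.1054 * 0.6724 = 1198.2849

1198.2849 units


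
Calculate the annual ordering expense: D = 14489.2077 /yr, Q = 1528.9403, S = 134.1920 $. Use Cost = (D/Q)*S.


Number of orders = D/Q = 9.4766
Cost = 9.4766 * 134.1920 = 1271.6885

1271.6885 $/yr


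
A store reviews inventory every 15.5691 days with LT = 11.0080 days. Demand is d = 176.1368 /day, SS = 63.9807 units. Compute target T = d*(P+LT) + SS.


P + LT = 26.5771
d*(P+LT) = 176.1368 * 26.5771 = 4681.2053
T = 4681.2053 + 63.9807 = 4745.1860

4745.1860 units


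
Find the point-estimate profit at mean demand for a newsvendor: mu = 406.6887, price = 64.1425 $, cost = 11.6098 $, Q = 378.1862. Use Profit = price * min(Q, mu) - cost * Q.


Sales at mu = min(378.1862, 406.6887) = 378.1862
Revenue = 64.1425 * 378.1862 = 24257.8083
Total cost = 11.6098 * 378.1862 = 4390.6661
Profit = 24257.8083 - 4390.6661 = 19867.1422

19867.1422 $


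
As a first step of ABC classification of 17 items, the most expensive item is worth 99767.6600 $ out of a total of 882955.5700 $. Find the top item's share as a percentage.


Top item = 99767.6600
Total = 882955.5700
Percentage = 99767.6600 / 882955.5700 * 100 = 11.2993

11.2993%


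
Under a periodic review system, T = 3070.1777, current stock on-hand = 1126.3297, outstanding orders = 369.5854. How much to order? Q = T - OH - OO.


Inventory position = OH + OO = 1126.3297 + 369.5854 = 1495.9151
Q = 3070.1777 - 1495.9151 = 1574.2626

1574.2626 units


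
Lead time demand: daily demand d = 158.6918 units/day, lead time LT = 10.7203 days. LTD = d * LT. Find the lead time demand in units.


LTD = 158.6918 * 10.7203 = 1701.2237

1701.2237 units


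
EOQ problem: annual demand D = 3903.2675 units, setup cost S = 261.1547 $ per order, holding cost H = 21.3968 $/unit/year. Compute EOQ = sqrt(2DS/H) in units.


2*D*S = 2 * 3903.2675 * 261.1547 = 2038713.3060
2*D*S/H = 95281.2246
EOQ = sqrt(95281.2246) = 308.6766

308.6766 units


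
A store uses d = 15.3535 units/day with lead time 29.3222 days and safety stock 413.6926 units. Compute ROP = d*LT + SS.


d*LT = 15.3535 * 29.3222 = 450.1984
ROP = 450.1984 + 413.6926 = 863.8910

863.8910 units


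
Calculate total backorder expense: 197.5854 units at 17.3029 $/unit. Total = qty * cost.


Total = 197.5854 * 17.3029 = 3418.8004

3418.8004 $


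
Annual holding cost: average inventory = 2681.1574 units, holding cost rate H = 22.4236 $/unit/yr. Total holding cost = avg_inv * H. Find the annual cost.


Cost = 2681.1574 * 22.4236 = 60121.2011

60121.2011 $/yr


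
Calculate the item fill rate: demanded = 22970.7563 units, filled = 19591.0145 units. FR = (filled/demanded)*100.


FR = 19591.0145 / 22970.7563 * 100 = 85.2868

85.2868%


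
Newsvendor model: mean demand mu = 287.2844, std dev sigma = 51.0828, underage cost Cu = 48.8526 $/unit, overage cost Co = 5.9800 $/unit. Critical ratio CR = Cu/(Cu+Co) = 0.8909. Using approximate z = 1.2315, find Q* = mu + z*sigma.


CR = Cu/(Cu+Co) = 48.8526/(48.8526+5.9800) = 0.8909
z = 1.2315
Q* = 287.2844 + 1.2315 * 51.0828 = 350.1929

350.1929 units


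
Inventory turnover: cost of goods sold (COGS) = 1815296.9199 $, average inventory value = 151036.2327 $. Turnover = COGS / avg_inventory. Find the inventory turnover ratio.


Turnover = 1815296.9199 / 151036.2327 = 12.0189

12.0189


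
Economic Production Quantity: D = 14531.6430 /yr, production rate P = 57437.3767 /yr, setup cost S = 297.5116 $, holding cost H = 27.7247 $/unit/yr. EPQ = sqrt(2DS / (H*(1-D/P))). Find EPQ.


1 - D/P = 1 - 0.2530 = 0.7470
H*(1-D/P) = 20.7104
2DS = 8646664.7191
EPQ = sqrt(417504.3716) = 646.1458

646.1458 units


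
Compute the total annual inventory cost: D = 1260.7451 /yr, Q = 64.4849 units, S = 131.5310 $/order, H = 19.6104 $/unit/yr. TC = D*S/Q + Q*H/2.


Ordering cost = D*S/Q = 2571.5643
Holding cost = Q*H/2 = 632.2873
TC = 2571.5643 + 632.2873 = 3203.8516

3203.8516 $/yr


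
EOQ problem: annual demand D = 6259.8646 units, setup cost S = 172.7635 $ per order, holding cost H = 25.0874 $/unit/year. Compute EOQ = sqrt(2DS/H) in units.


2*D*S = 2 * 6259.8646 * 172.7635 = 2162952.2356
2*D*S/H = 86216.6759
EOQ = sqrt(86216.6759) = 293.6268

293.6268 units


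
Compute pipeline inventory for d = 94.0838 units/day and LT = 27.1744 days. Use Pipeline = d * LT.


Pipeline = 94.0838 * 27.1744 = 2556.6708

2556.6708 units


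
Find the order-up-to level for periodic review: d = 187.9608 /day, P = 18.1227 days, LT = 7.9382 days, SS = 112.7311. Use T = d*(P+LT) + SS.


P + LT = 26.0609
d*(P+LT) = 187.9608 * 26.0609 = 4898.4276
T = 4898.4276 + 112.7311 = 5011.1587

5011.1587 units


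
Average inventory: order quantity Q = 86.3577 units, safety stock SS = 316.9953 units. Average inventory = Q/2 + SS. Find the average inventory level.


Q/2 = 43.1788
Avg = 43.1788 + 316.9953 = 360.1741

360.1741 units


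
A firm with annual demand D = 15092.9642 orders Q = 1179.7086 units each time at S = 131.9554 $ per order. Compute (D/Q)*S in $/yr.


Number of orders = D/Q = 12.7938
Cost = 12.7938 * 131.9554 = 1688.2119

1688.2119 $/yr


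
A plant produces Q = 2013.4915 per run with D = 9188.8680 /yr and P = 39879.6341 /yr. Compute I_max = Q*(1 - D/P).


D/P = 0.2304
1 - D/P = 0.7696
I_max = 2013.4915 * 0.7696 = 1549.5527

1549.5527 units


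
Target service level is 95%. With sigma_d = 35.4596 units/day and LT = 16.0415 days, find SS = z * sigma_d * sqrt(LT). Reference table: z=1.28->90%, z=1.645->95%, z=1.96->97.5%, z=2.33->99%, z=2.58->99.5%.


From the table, SL = 95% corresponds to z = 1.645
sqrt(LT) = sqrt(16.0415) = 4.0052
SS = 1.645 * 35.4596 * 4.0052 = 233.6266

233.6266 units


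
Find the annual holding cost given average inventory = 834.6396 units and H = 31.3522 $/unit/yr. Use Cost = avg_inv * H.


Cost = 834.6396 * 31.3522 = 26167.7877

26167.7877 $/yr


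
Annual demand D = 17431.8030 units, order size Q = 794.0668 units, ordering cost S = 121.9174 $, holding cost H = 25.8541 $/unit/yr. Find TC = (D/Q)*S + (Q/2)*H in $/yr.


Ordering cost = D*S/Q = 2676.3996
Holding cost = Q*H/2 = 10264.9412
TC = 2676.3996 + 10264.9412 = 12941.3409

12941.3409 $/yr


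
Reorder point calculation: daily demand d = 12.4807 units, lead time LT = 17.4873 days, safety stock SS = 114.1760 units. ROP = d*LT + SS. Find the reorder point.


d*LT = 12.4807 * 17.4873 = 218.2537
ROP = 218.2537 + 114.1760 = 332.4297

332.4297 units


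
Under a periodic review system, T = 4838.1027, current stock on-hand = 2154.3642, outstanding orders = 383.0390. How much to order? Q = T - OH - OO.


Inventory position = OH + OO = 2154.3642 + 383.0390 = 2537.4032
Q = 4838.1027 - 2537.4032 = 2300.6995

2300.6995 units


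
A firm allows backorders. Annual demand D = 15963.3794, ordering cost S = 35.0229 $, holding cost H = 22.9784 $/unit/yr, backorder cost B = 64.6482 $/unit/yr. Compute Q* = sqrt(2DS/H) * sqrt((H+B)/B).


sqrt(2DS/H) = 220.5939
sqrt((H+B)/B) = 1.1642
Q* = 220.5939 * 1.1642 = 256.8227

256.8227 units


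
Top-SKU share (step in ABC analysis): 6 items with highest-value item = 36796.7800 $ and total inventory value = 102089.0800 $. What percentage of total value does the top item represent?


Top item = 36796.7800
Total = 102089.0800
Percentage = 36796.7800 / 102089.0800 * 100 = 36.0438

36.0438%


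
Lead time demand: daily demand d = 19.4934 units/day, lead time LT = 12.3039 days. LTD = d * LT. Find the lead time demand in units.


LTD = 19.4934 * 12.3039 = 239.8448

239.8448 units


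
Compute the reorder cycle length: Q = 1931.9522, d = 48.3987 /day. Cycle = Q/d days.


Cycle = 1931.9522 / 48.3987 = 39.9174

39.9174 days


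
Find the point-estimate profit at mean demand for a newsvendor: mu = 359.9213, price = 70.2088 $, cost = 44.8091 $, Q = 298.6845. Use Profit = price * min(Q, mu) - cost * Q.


Sales at mu = min(298.6845, 359.9213) = 298.6845
Revenue = 70.2088 * 298.6845 = 20970.2803
Total cost = 44.8091 * 298.6845 = 13383.7836
Profit = 20970.2803 - 13383.7836 = 7586.4967

7586.4967 $


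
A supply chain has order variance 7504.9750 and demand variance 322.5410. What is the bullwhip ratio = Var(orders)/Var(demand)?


BW = 7504.9750 / 322.5410 = 23.2683

23.2683


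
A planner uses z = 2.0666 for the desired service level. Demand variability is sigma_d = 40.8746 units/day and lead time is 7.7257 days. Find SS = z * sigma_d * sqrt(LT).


sqrt(LT) = sqrt(7.7257) = 2.7795
SS = 2.0666 * 40.8746 * 2.7795 = 234.7896

234.7896 units


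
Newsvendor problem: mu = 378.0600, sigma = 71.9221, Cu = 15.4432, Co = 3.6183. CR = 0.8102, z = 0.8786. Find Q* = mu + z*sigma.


CR = Cu/(Cu+Co) = 15.4432/(15.4432+3.6183) = 0.8102
z = 0.8786
Q* = 378.0600 + 0.8786 * 71.9221 = 441.2508

441.2508 units


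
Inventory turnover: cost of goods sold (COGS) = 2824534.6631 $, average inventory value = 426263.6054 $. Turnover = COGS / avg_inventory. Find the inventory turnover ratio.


Turnover = 2824534.6631 / 426263.6054 = 6.6263

6.6263


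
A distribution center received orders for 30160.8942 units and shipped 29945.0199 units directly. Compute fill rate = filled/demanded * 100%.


FR = 29945.0199 / 30160.8942 * 100 = 99.2843

99.2843%


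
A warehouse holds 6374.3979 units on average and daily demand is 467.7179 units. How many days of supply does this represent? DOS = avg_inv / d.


DOS = 6374.3979 / 467.7179 = 13.6287

13.6287 days


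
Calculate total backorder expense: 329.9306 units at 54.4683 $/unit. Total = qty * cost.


Total = 329.9306 * 54.4683 = 17970.7589

17970.7589 $


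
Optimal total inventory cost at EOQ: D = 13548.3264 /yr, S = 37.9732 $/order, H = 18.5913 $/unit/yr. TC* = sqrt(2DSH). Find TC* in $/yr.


2*D*S*H = 19129455.2240
TC* = sqrt(19129455.2240) = 4373.7233

4373.7233 $/yr


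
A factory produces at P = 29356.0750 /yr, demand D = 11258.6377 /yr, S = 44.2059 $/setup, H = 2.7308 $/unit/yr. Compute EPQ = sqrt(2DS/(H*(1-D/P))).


1 - D/P = 1 - 0.3835 = 0.6165
H*(1-D/P) = 1.6835
2DS = 995396.4246
EPQ = sqrt(591271.6963) = 768.9419

768.9419 units


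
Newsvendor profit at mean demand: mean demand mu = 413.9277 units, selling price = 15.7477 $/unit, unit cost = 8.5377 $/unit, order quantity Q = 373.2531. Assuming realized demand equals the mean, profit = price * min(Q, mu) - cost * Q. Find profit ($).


Sales at mu = min(373.2531, 413.9277) = 373.2531
Revenue = 15.7477 * 373.2531 = 5877.8778
Total cost = 8.5377 * 373.2531 = 3186.7230
Profit = 5877.8778 - 3186.7230 = 2691.1549

2691.1549 $


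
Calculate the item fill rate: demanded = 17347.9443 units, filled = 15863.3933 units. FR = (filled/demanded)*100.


FR = 15863.3933 / 17347.9443 * 100 = 91.4425

91.4425%


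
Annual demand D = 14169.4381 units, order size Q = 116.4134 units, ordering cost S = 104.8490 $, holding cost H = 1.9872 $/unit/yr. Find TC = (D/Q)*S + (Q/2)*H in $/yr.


Ordering cost = D*S/Q = 12761.8592
Holding cost = Q*H/2 = 115.6684
TC = 12761.8592 + 115.6684 = 12877.5275

12877.5275 $/yr


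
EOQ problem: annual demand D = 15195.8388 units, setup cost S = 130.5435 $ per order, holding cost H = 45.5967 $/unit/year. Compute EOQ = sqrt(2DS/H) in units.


2*D*S = 2 * 15195.8388 * 130.5435 = 3967435.9648
2*D*S/H = 87011.4715
EOQ = sqrt(87011.4715) = 294.9771

294.9771 units


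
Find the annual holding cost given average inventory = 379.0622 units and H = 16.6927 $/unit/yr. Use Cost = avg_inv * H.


Cost = 379.0622 * 16.6927 = 6327.5716

6327.5716 $/yr


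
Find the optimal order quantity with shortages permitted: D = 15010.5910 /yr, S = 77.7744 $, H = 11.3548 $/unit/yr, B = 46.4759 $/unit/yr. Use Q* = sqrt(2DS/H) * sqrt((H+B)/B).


sqrt(2DS/H) = 453.4637
sqrt((H+B)/B) = 1.1155
Q* = 453.4637 * 1.1155 = 505.8338

505.8338 units


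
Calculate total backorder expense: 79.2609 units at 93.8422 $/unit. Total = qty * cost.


Total = 79.2609 * 93.8422 = 7438.0172

7438.0172 $


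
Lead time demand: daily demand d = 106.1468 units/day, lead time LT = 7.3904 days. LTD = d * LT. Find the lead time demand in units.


LTD = 106.1468 * 7.3904 = 784.4673

784.4673 units


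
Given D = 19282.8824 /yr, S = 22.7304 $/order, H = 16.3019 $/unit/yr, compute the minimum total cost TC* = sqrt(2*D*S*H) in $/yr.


2*D*S*H = 14290494.3104
TC* = sqrt(14290494.3104) = 3780.2770

3780.2770 $/yr


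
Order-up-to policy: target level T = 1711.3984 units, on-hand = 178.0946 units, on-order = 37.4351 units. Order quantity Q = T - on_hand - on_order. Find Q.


Inventory position = OH + OO = 178.0946 + 37.4351 = 215.5297
Q = 1711.3984 - 215.5297 = 1495.8687

1495.8687 units


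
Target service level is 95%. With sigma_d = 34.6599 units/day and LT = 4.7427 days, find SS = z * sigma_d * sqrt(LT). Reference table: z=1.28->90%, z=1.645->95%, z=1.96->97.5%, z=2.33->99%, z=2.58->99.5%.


From the table, SL = 95% corresponds to z = 1.645
sqrt(LT) = sqrt(4.7427) = 2.1778
SS = 1.645 * 34.6599 * 2.1778 = 124.1670

124.1670 units


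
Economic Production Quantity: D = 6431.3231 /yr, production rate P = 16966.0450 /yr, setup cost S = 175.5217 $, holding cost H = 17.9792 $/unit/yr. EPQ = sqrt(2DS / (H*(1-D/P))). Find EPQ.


1 - D/P = 1 - 0.3791 = 0.6209
H*(1-D/P) = 11.1638
2DS = 2257673.5275
EPQ = sqrt(202231.2733) = 449.7013

449.7013 units


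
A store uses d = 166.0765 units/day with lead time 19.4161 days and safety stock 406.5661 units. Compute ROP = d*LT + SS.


d*LT = 166.0765 * 19.4161 = 3224.5579
ROP = 3224.5579 + 406.5661 = 3631.1240

3631.1240 units


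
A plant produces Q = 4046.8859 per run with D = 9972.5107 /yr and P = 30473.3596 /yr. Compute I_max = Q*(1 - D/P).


D/P = 0.3273
1 - D/P = 0.6727
I_max = 4046.8859 * 0.6727 = 2722.5287

2722.5287 units


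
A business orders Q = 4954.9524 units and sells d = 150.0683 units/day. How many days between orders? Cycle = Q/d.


Cycle = 4954.9524 / 150.0683 = 33.0180

33.0180 days


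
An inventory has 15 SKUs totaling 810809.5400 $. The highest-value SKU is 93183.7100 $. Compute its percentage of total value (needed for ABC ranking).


Top item = 93183.7100
Total = 810809.5400
Percentage = 93183.7100 / 810809.5400 * 100 = 11.4927

11.4927%


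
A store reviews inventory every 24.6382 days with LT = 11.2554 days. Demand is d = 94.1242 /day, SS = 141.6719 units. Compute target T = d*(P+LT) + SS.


P + LT = 35.8936
d*(P+LT) = 94.1242 * 35.8936 = 3378.4564
T = 3378.4564 + 141.6719 = 3520.1283

3520.1283 units


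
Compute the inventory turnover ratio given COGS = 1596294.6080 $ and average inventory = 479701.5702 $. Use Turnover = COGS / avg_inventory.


Turnover = 1596294.6080 / 479701.5702 = 3.3277

3.3277


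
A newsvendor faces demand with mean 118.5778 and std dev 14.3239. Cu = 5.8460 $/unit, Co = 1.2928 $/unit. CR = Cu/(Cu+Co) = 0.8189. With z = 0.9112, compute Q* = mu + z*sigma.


CR = Cu/(Cu+Co) = 5.8460/(5.8460+1.2928) = 0.8189
z = 0.9112
Q* = 118.5778 + 0.9112 * 14.3239 = 131.6297

131.6297 units


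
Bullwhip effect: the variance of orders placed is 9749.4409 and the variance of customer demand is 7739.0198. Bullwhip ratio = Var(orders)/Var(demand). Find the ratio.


BW = 9749.4409 / 7739.0198 = 1.2598

1.2598


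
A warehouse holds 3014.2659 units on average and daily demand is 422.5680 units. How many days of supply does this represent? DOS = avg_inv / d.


DOS = 3014.2659 / 422.5680 = 7.1332

7.1332 days


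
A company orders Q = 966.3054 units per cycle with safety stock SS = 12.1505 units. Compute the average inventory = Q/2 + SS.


Q/2 = 483.1527
Avg = 483.1527 + 12.1505 = 495.3032

495.3032 units


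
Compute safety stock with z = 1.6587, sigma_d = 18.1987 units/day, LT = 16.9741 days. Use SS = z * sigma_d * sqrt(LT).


sqrt(LT) = sqrt(16.9741) = 4.1200
SS = 1.6587 * 18.1987 * 4.1200 = 124.3660

124.3660 units


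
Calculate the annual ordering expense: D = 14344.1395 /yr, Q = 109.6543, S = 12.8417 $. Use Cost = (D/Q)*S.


Number of orders = D/Q = 130.8124
Cost = 130.8124 * 12.8417 = 1679.8533

1679.8533 $/yr


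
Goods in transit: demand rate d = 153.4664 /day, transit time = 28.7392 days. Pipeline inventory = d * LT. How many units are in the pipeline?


Pipeline = 153.4664 * 28.7392 = 4410.5016

4410.5016 units


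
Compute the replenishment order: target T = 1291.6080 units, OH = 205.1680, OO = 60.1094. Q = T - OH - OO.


Inventory position = OH + OO = 205.1680 + 60.1094 = 265.2774
Q = 1291.6080 - 265.2774 = 1026.3306

1026.3306 units


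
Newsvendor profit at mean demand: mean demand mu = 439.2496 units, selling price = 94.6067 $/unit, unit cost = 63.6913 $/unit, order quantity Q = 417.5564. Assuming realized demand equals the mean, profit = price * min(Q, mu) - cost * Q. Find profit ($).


Sales at mu = min(417.5564, 439.2496) = 417.5564
Revenue = 94.6067 * 417.5564 = 39503.6331
Total cost = 63.6913 * 417.5564 = 26594.7099
Profit = 39503.6331 - 26594.7099 = 12908.9231

12908.9231 $


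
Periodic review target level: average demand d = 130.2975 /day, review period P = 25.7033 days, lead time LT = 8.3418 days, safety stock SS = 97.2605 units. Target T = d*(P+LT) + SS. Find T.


P + LT = 34.0451
d*(P+LT) = 130.2975 * 34.0451 = 4435.9914
T = 4435.9914 + 97.2605 = 4533.2519

4533.2519 units


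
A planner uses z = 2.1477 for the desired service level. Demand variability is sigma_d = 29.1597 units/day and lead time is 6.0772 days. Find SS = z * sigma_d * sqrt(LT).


sqrt(LT) = sqrt(6.0772) = 2.4652
SS = 2.1477 * 29.1597 * 2.4652 = 154.3862

154.3862 units


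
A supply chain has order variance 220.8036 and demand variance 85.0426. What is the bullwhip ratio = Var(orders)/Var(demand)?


BW = 220.8036 / 85.0426 = 2.5964

2.5964


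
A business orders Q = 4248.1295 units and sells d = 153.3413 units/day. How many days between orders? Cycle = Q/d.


Cycle = 4248.1295 / 153.3413 = 27.7038

27.7038 days


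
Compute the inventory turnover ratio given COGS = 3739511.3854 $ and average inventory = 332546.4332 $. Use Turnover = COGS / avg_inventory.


Turnover = 3739511.3854 / 332546.4332 = 11.2451

11.2451


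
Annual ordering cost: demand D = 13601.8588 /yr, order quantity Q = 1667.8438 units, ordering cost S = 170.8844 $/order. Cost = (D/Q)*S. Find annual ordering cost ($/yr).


Number of orders = D/Q = 8.1554
Cost = 8.1554 * 170.8844 = 1393.6230

1393.6230 $/yr


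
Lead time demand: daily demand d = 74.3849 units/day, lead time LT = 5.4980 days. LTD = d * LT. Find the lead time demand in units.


LTD = 74.3849 * 5.4980 = 408.9682

408.9682 units


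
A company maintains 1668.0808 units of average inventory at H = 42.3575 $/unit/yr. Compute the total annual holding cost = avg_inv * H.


Cost = 1668.0808 * 42.3575 = 70655.7325

70655.7325 $/yr


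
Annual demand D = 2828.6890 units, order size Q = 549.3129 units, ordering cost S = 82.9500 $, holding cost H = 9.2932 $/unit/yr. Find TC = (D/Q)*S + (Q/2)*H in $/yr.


Ordering cost = D*S/Q = 427.1514
Holding cost = Q*H/2 = 2552.4373
TC = 427.1514 + 2552.4373 = 2979.5887

2979.5887 $/yr


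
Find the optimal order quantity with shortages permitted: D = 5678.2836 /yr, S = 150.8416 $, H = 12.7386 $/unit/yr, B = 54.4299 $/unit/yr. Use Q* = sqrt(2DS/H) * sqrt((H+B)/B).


sqrt(2DS/H) = 366.7104
sqrt((H+B)/B) = 1.1109
Q* = 366.7104 * 1.1109 = 407.3684

407.3684 units


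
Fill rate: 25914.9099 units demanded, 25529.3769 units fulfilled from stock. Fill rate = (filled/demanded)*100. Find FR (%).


FR = 25529.3769 / 25914.9099 * 100 = 98.5123

98.5123%


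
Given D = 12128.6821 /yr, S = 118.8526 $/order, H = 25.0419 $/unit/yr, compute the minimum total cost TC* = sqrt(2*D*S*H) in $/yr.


2*D*S*H = 72197069.9366
TC* = sqrt(72197069.9366) = 8496.8859

8496.8859 $/yr


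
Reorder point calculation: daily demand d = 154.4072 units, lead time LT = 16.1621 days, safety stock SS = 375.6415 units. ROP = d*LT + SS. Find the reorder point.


d*LT = 154.4072 * 16.1621 = 2495.5446
ROP = 2495.5446 + 375.6415 = 2871.1861

2871.1861 units


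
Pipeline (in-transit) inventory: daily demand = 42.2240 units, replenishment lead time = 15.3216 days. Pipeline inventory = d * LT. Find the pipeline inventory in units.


Pipeline = 42.2240 * 15.3216 = 646.9392

646.9392 units


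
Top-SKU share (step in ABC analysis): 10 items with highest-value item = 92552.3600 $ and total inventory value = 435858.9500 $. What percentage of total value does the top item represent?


Top item = 92552.3600
Total = 435858.9500
Percentage = 92552.3600 / 435858.9500 * 100 = 21.2345

21.2345%


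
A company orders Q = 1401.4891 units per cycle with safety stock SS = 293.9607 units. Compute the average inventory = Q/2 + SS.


Q/2 = 700.7446
Avg = 700.7446 + 293.9607 = 994.7052

994.7052 units


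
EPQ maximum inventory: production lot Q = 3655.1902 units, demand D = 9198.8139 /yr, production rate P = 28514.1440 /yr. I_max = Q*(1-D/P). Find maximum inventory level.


D/P = 0.3226
1 - D/P = 0.6774
I_max = 3655.1902 * 0.6774 = 2476.0065

2476.0065 units


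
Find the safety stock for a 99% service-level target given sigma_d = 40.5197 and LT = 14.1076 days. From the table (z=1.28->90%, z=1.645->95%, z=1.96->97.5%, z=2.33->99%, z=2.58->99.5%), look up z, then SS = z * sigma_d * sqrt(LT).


From the table, SL = 99% corresponds to z = 2.33
sqrt(LT) = sqrt(14.1076) = 3.7560
SS = 2.33 * 40.5197 * 3.7560 = 354.6081

354.6081 units


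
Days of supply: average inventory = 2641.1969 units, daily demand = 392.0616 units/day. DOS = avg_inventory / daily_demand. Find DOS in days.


DOS = 2641.1969 / 392.0616 = 6.7367

6.7367 days


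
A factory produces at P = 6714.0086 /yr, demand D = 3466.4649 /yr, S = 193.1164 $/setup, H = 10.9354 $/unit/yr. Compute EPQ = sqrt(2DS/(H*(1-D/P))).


1 - D/P = 1 - 0.5163 = 0.4837
H*(1-D/P) = 5.2894
2DS = 1338862.4444
EPQ = sqrt(253120.9988) = 503.1113

503.1113 units


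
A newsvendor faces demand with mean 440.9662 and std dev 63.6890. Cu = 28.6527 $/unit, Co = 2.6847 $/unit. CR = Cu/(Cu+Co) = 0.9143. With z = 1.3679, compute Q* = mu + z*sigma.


CR = Cu/(Cu+Co) = 28.6527/(28.6527+2.6847) = 0.9143
z = 1.3679
Q* = 440.9662 + 1.3679 * 63.6890 = 528.0864

528.0864 units


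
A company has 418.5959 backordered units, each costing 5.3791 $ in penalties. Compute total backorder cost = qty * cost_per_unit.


Total = 418.5959 * 5.3791 = 2251.6692

2251.6692 $


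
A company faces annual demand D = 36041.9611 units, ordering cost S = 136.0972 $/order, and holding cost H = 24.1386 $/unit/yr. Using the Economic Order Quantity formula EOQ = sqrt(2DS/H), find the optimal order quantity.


2*D*S = 2 * 36041.9611 * 136.0972 = 9810419.9764
2*D*S/H = 406420.4211
EOQ = sqrt(406420.4211) = 637.5111

637.5111 units


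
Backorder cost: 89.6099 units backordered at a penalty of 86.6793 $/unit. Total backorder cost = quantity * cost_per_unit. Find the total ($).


Total = 89.6099 * 86.6793 = 7767.3234

7767.3234 $


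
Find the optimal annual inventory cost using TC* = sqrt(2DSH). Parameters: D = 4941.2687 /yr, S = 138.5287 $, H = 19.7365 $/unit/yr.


2*D*S*H = 27019565.7065
TC* = sqrt(27019565.7065) = 5198.0348

5198.0348 $/yr


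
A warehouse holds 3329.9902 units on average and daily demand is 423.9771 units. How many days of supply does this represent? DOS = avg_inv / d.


DOS = 3329.9902 / 423.9771 = 7.8542

7.8542 days


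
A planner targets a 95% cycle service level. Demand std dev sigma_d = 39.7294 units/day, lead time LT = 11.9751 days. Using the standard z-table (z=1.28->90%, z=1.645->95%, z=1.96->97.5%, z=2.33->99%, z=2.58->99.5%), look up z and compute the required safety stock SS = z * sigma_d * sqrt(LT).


From the table, SL = 95% corresponds to z = 1.645
sqrt(LT) = sqrt(11.9751) = 3.4605
SS = 1.645 * 39.7294 * 3.4605 = 226.1609

226.1609 units


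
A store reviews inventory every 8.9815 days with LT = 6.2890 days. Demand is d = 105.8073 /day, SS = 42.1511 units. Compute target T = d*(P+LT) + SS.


P + LT = 15.2705
d*(P+LT) = 105.8073 * 15.2705 = 1615.7304
T = 1615.7304 + 42.1511 = 1657.8815

1657.8815 units


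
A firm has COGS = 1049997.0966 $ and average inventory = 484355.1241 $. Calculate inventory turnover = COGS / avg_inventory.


Turnover = 1049997.0966 / 484355.1241 = 2.1678

2.1678


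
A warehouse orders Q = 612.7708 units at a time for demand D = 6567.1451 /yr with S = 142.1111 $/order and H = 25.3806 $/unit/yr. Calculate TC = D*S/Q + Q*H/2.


Ordering cost = D*S/Q = 1523.0233
Holding cost = Q*H/2 = 7776.2453
TC = 1523.0233 + 7776.2453 = 9299.2686

9299.2686 $/yr


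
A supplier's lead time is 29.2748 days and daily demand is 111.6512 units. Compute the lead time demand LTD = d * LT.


LTD = 111.6512 * 29.2748 = 3268.5665

3268.5665 units


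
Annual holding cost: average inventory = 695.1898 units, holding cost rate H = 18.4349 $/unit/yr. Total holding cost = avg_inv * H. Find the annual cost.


Cost = 695.1898 * 18.4349 = 12815.7544

12815.7544 $/yr


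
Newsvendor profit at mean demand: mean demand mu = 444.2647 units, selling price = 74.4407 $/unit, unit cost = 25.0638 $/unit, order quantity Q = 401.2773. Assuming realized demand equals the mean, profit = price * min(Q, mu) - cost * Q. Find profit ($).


Sales at mu = min(401.2773, 444.2647) = 401.2773
Revenue = 74.4407 * 401.2773 = 29871.3631
Total cost = 25.0638 * 401.2773 = 10057.5340
Profit = 29871.3631 - 10057.5340 = 19813.8291

19813.8291 $


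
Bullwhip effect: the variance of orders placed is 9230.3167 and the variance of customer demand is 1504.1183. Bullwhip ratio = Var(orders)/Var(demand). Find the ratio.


BW = 9230.3167 / 1504.1183 = 6.1367

6.1367


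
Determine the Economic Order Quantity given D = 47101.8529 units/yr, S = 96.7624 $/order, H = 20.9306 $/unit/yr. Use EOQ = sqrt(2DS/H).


2*D*S = 2 * 47101.8529 * 96.7624 = 9115376.6621
2*D*S/H = 435504.7950
EOQ = sqrt(435504.7950) = 659.9279

659.9279 units


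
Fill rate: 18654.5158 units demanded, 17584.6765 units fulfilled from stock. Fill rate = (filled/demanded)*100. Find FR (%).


FR = 17584.6765 / 18654.5158 * 100 = 94.2650

94.2650%


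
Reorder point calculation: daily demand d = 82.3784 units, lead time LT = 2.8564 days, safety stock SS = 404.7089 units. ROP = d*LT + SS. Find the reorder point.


d*LT = 82.3784 * 2.8564 = 235.3057
ROP = 235.3057 + 404.7089 = 640.0146

640.0146 units


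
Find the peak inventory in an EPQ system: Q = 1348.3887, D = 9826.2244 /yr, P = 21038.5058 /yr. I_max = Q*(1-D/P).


D/P = 0.4671
1 - D/P = 0.5329
I_max = 1348.3887 * 0.5329 = 718.6116

718.6116 units


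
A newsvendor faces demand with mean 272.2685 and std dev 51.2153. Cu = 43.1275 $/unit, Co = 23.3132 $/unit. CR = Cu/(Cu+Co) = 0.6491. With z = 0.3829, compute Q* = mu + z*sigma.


CR = Cu/(Cu+Co) = 43.1275/(43.1275+23.3132) = 0.6491
z = 0.3829
Q* = 272.2685 + 0.3829 * 51.2153 = 291.8788

291.8788 units


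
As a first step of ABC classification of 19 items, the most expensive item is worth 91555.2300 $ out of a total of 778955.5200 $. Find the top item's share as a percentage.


Top item = 91555.2300
Total = 778955.5200
Percentage = 91555.2300 / 778955.5200 * 100 = 11.7536

11.7536%


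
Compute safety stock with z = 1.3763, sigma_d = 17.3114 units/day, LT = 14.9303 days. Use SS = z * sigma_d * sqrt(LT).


sqrt(LT) = sqrt(14.9303) = 3.8640
SS = 1.3763 * 17.3114 * 3.8640 = 92.0618

92.0618 units


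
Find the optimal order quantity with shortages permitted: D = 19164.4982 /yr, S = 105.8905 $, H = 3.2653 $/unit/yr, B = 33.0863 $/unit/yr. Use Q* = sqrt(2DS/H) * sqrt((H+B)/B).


sqrt(2DS/H) = 1114.8866
sqrt((H+B)/B) = 1.0482
Q* = 1114.8866 * 1.0482 = 1168.6066

1168.6066 units


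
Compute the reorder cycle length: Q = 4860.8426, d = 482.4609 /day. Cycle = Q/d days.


Cycle = 4860.8426 / 482.4609 = 10.0751

10.0751 days


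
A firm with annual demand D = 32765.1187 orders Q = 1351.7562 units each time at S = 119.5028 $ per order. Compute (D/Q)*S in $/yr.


Number of orders = D/Q = 24.2389
Cost = 24.2389 * 119.5028 = 2896.6195

2896.6195 $/yr


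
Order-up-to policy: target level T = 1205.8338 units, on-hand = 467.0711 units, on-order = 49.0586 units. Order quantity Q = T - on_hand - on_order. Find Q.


Inventory position = OH + OO = 467.0711 + 49.0586 = 516.1297
Q = 1205.8338 - 516.1297 = 689.7041

689.7041 units


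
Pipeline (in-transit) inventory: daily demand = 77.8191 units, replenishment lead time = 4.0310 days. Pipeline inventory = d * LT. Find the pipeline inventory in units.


Pipeline = 77.8191 * 4.0310 = 313.6888

313.6888 units


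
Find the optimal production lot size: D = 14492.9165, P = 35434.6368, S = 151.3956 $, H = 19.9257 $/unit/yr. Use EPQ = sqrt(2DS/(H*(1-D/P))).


1 - D/P = 1 - 0.4090 = 0.5910
H*(1-D/P) = 11.7760
2DS = 4388327.5785
EPQ = sqrt(372649.9632) = 610.4506

610.4506 units


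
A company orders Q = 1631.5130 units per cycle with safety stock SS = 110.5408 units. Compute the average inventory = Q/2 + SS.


Q/2 = 815.7565
Avg = 815.7565 + 110.5408 = 926.2973

926.2973 units


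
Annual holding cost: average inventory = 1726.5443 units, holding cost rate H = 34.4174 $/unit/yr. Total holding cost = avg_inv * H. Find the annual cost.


Cost = 1726.5443 * 34.4174 = 59423.1658

59423.1658 $/yr


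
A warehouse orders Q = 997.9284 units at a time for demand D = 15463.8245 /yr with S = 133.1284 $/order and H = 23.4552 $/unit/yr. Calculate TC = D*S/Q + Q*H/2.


Ordering cost = D*S/Q = 2062.9478
Holding cost = Q*H/2 = 11703.3051
TC = 2062.9478 + 11703.3051 = 13766.2529

13766.2529 $/yr


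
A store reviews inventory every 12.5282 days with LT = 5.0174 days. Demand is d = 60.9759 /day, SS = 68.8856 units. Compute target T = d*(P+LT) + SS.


P + LT = 17.5456
d*(P+LT) = 60.9759 * 17.5456 = 1069.8588
T = 1069.8588 + 68.8856 = 1138.7444

1138.7444 units


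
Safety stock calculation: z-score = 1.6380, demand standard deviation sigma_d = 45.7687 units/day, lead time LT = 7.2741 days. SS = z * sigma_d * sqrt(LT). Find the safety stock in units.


sqrt(LT) = sqrt(7.2741) = 2.6971
SS = 1.6380 * 45.7687 * 2.6971 = 202.1958

202.1958 units


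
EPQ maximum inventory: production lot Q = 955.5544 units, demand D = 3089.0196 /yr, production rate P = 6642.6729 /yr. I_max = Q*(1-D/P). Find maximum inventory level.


D/P = 0.4650
1 - D/P = 0.5350
I_max = 955.5544 * 0.5350 = 511.1962

511.1962 units


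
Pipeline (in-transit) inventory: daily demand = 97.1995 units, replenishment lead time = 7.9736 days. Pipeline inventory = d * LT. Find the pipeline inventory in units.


Pipeline = 97.1995 * 7.9736 = 775.0299

775.0299 units


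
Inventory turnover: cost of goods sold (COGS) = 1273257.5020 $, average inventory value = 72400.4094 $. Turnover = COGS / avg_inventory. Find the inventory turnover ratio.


Turnover = 1273257.5020 / 72400.4094 = 17.5863

17.5863


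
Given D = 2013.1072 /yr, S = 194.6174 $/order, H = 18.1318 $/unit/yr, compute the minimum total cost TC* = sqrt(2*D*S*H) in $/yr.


2*D*S*H = 14207559.5183
TC* = sqrt(14207559.5183) = 3769.2916

3769.2916 $/yr


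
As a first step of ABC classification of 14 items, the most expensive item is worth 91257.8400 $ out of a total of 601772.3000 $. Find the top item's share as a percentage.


Top item = 91257.8400
Total = 601772.3000
Percentage = 91257.8400 / 601772.3000 * 100 = 15.1648

15.1648%


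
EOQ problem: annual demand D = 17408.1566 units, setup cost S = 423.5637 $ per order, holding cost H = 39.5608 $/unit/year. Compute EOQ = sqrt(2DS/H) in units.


2*D*S = 2 * 17408.1566 * 423.5637 = 14746926.4394
2*D*S/H = 372766.1331
EOQ = sqrt(372766.1331) = 610.5458

610.5458 units


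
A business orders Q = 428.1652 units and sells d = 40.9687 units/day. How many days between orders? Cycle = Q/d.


Cycle = 428.1652 / 40.9687 = 10.4510

10.4510 days


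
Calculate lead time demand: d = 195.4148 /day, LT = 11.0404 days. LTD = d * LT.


LTD = 195.4148 * 11.0404 = 2157.4576

2157.4576 units


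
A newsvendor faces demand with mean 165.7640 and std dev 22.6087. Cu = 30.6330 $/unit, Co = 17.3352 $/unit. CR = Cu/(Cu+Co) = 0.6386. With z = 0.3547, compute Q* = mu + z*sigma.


CR = Cu/(Cu+Co) = 30.6330/(30.6330+17.3352) = 0.6386
z = 0.3547
Q* = 165.7640 + 0.3547 * 22.6087 = 173.7833

173.7833 units


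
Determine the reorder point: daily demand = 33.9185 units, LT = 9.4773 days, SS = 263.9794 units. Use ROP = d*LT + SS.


d*LT = 33.9185 * 9.4773 = 321.4558
ROP = 321.4558 + 263.9794 = 585.4352

585.4352 units


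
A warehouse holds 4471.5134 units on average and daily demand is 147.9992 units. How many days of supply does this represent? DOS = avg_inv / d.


DOS = 4471.5134 / 147.9992 = 30.2131

30.2131 days


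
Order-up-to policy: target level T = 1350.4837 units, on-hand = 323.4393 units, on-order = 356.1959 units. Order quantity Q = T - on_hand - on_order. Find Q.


Inventory position = OH + OO = 323.4393 + 356.1959 = 679.6352
Q = 1350.4837 - 679.6352 = 670.8485

670.8485 units
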